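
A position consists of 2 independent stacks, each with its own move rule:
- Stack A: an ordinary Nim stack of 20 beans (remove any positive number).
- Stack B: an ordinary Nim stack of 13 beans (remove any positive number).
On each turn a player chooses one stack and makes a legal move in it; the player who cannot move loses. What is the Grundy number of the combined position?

Stack A is a plain Nim stack of size 20, so its Grundy value is 20.
Stack B is a plain Nim stack of size 13, so its Grundy value is 13.
By the Sprague-Grundy theorem, the Grundy value of a sum of independent games is the XOR of the component values.
Combined value = 20 XOR 13 = 25.

25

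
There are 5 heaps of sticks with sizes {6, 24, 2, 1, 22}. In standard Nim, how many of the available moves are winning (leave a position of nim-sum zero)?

Nim-sum: 6 XOR 24 XOR 2 XOR 1 XOR 22 = 11.
The overall nim-sum is X = 11. A heap of size p has a winning move iff p XOR X < p (reduce it to p XOR X).
  6: 6 XOR 11 = 13 ≥ 6 — no move.
  24: 24 XOR 11 = 19 < 24 — winning move (to 19).
  2: 2 XOR 11 = 9 ≥ 2 — no move.
  1: 1 XOR 11 = 10 ≥ 1 — no move.
  22: 22 XOR 11 = 29 ≥ 22 — no move.
That gives 1 winning move.

1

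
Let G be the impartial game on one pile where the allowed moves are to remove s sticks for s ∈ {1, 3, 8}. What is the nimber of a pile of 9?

3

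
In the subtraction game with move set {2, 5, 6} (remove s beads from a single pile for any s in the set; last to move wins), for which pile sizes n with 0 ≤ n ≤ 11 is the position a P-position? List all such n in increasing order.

0, 1, 4, 8, 11

Build the Grundy sequence with g(k) = mex{g(k−s) : s ∈ {2, 5, 6}, s ≤ k}:
g(0) = mex{} = 0
g(1) = mex{} = 0
g(2) = mex{0} = 1
g(3) = mex{0} = 1
g(4) = mex{1} = 0
g(5) = mex{0,1} = 2
g(6) = mex{0} = 1
g(7) = mex{0,1,2} = 3
g(8) = mex{1} = 0
g(9) = mex{0,1,3} = 2
g(10) = mex{0,2} = 1
g(11) = mex{1,2} = 0
The P-positions (g = 0) in 0..11 are 0, 1, 4, 8, 11.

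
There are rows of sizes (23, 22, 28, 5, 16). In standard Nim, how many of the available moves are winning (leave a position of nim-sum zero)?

1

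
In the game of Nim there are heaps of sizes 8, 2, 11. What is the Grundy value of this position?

1

Nim-sum: 8 XOR 2 XOR 11 = 1.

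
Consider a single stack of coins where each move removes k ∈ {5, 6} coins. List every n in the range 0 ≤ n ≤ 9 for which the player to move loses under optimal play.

0, 1, 2, 3, 4

Build the Grundy sequence with g(k) = mex{g(k−s) : s ∈ {5, 6}, s ≤ k}:
k:     0  1  2  3  4  5  6  7  8  9
g(k):  0  0  0  0  0  1  1  1  1  1
The P-positions (g = 0) in 0..9 are 0, 1, 2, 3, 4.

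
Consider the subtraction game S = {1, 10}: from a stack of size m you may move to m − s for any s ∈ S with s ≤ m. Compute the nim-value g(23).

1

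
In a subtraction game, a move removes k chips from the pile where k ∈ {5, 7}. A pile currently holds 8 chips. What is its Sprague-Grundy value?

Compute g(0), g(1), … for moves {5, 7}:
g(0) = mex{} = 0
g(1) = mex{} = 0
g(2) = mex{} = 0
g(3) = mex{} = 0
g(4) = mex{} = 0
g(5) = mex{0} = 1
g(6) = mex{0} = 1
g(7) = mex{0} = 1
g(8) = mex{0} = 1
So g(8) = 1.

1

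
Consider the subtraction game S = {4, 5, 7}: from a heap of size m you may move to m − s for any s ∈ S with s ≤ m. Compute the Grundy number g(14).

0

Build the Grundy sequence with g(k) = mex{g(k−s) : s ∈ {4, 5, 7}, s ≤ k}:
g(0) = mex{} = 0
g(1) = mex{} = 0
g(2) = mex{} = 0
g(3) = mex{} = 0
g(4) = mex{0} = 1
g(5) = mex{0} = 1
g(6) = mex{0} = 1
g(7) = mex{0} = 1
g(8) = mex{0,1} = 2
g(9) = mex{0,1} = 2
g(10) = mex{0,1} = 2
g(11) = mex{1} = 0
g(12) = mex{1,2} = 0
g(13) = mex{1,2} = 0
g(14) = mex{1,2} = 0
So g(14) = 0.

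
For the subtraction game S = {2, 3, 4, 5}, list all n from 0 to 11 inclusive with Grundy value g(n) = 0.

Build the Grundy sequence with g(k) = mex{g(k−s) : s ∈ {2, 3, 4, 5}, s ≤ k}:
g(0) = mex{} = 0
g(1) = mex{} = 0
g(2) = mex{0} = 1
g(3) = mex{0} = 1
g(4) = mex{0,1} = 2
g(5) = mex{0,1} = 2
g(6) = mex{0,1,2} = 3
g(7) = mex{1,2} = 0
g(8) = mex{1,2,3} = 0
g(9) = mex{0,2,3} = 1
g(10) = mex{0,2,3} = 1
g(11) = mex{0,1,3} = 2
The P-positions (g = 0) in 0..11 are 0, 1, 7, 8.

0, 1, 7, 8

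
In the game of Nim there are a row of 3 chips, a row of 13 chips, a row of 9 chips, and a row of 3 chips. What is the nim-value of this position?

4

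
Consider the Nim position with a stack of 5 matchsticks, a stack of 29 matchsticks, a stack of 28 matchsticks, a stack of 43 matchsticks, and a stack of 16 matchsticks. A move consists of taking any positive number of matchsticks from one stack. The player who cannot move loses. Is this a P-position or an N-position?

N-position

Compute the nim-sum pairwise:
5 ^ 29 = 24
24 ^ 28 = 4
4 ^ 43 = 47
47 ^ 16 = 63
The nim-sum is 63 ≠ 0, so this is an N-position: the player to move can win.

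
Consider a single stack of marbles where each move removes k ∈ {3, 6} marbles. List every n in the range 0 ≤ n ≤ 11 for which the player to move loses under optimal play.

0, 1, 2, 9, 10, 11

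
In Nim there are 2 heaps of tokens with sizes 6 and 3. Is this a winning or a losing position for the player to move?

Compute the nim-sum pairwise:
6 XOR 3 = 5
The nim-sum is 5 ≠ 0, so this is an N-position: the player to move can win.

Winning position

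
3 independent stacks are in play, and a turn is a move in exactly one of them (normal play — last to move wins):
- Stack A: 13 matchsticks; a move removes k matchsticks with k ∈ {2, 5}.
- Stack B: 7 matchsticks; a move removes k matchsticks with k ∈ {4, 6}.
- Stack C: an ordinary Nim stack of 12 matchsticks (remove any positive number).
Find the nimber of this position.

Grundy values for stack A (subtraction set {2, 5}):
k:     0  1  2  3  4  5  6  7  8  9 10 11 12 13
g(k):  0  0  1  1  0  2  1  0  0  1  1  0  2  1
So g(13) = 1.
Build the Grundy sequence for stack B with g(k) = mex{g(k−s) : s ∈ {4, 6}, s ≤ k}:
g(0) = mex{} = 0
g(1) = mex{} = 0
g(2) = mex{} = 0
g(3) = mex{} = 0
g(4) = mex{0} = 1
g(5) = mex{0} = 1
g(6) = mex{0} = 1
g(7) = mex{0} = 1
So g(7) = 1.
Stack C is a plain Nim stack of size 12, so its Grundy value is 12.
By the Sprague-Grundy theorem, the Grundy value of a sum of independent games is the XOR of the component values.
Combined value = 1 XOR 1 XOR 12 = 12.

12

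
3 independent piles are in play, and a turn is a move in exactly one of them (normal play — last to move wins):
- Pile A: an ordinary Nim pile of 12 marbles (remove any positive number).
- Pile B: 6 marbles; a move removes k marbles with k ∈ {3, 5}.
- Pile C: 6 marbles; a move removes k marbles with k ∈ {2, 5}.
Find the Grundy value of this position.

15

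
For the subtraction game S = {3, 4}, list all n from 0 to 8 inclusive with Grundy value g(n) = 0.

0, 1, 2, 7, 8

Grundy values for subtraction set {3, 4}:
g(0) = mex{} = 0
g(1) = mex{} = 0
g(2) = mex{} = 0
g(3) = mex{0} = 1
g(4) = mex{0} = 1
g(5) = mex{0} = 1
g(6) = mex{0,1} = 2
g(7) = mex{1} = 0
g(8) = mex{1} = 0
The P-positions (g = 0) in 0..8 are 0, 1, 2, 7, 8.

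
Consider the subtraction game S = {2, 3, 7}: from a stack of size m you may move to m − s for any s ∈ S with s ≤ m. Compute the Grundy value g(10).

0

Grundy values for subtraction set {2, 3, 7}:
g(0) = mex{} = 0
g(1) = mex{} = 0
g(2) = mex{0} = 1
g(3) = mex{0} = 1
g(4) = mex{0,1} = 2
g(5) = mex{1} = 0
g(6) = mex{1,2} = 0
g(7) = mex{0,2} = 1
g(8) = mex{0} = 1
g(9) = mex{0,1} = 2
g(10) = mex{1} = 0
So g(10) = 0.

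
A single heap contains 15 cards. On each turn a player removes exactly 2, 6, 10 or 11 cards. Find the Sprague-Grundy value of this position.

Build the Grundy sequence with g(k) = mex{g(k−s) : s ∈ {2, 6, 10, 11}, s ≤ k}:
k:     0  1  2  3  4  5  6  7  8  9 10 11 12 13 14 15
g(k):  0  0  1  1  0  0  1  1  0  0  1  1  2  0  3  1
So g(15) = 1.

1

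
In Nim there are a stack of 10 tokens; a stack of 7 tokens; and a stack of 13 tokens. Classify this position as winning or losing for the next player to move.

Losing position

Nim-sum: 10 ^ 7 ^ 13 = 0.
The nim-sum is 0, so this is a P-position: the player to move is in a losing position under optimal play.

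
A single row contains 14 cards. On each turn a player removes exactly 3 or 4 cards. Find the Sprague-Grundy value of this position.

Build the Grundy sequence with g(k) = mex{g(k−s) : s ∈ {3, 4}, s ≤ k}:
g(0) = mex{} = 0
g(1) = mex{} = 0
g(2) = mex{} = 0
g(3) = mex{0} = 1
g(4) = mex{0} = 1
g(5) = mex{0} = 1
g(6) = mex{0,1} = 2
g(7) = mex{1} = 0
g(8) = mex{1} = 0
g(9) = mex{1,2} = 0
g(10) = mex{0,2} = 1
g(11) = mex{0} = 1
g(12) = mex{0} = 1
g(13) = mex{0,1} = 2
g(14) = mex{1} = 0
So g(14) = 0.

0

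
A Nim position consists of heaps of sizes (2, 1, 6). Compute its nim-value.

5

Compute the nim-sum pairwise:
2 ^ 1 = 3
3 ^ 6 = 5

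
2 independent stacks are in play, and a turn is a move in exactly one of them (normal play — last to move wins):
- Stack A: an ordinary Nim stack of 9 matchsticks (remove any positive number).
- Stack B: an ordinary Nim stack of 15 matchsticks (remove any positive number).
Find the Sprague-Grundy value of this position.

Stack A is a plain Nim stack of size 9, so its Grundy value is 9.
Stack B is a plain Nim stack of size 15, so its Grundy value is 15.
The value of a disjunctive sum is the nim-sum of the parts.
Combined value = 9 ⊕ 15 = 6.

6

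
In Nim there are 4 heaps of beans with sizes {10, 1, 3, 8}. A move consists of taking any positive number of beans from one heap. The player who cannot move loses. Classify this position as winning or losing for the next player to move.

Compute the nim-sum pairwise:
10 ^ 1 = 11
11 ^ 3 = 8
8 ^ 8 = 0
The nim-sum is 0, so this is a P-position: the player to move is in a losing position under optimal play.

Losing position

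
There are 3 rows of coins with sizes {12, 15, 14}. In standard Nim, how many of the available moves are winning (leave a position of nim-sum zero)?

3

Write each in binary and XOR column by column:
  1100  (12)
  1111  (15)
  1110  (14)
  ----
  1101  (13)
The overall nim-sum is X = 13. A row of size p has a winning move iff p XOR X < p (reduce it to p XOR X).
  12: 12 XOR 13 = 1 < 12 — winning move (to 1).
  15: 15 XOR 13 = 2 < 15 — winning move (to 2).
  14: 14 XOR 13 = 3 < 14 — winning move (to 3).
That gives 3 winning moves.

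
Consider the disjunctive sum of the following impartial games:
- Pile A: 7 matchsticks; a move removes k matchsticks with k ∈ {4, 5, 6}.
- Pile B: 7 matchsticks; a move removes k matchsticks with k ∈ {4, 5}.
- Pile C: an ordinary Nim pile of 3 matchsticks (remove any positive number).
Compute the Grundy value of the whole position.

Grundy values for pile A (subtraction set {4, 5, 6}):
g(0) = mex{} = 0
g(1) = mex{} = 0
g(2) = mex{} = 0
g(3) = mex{} = 0
g(4) = mex{0} = 1
g(5) = mex{0} = 1
g(6) = mex{0} = 1
g(7) = mex{0} = 1
So g(7) = 1.
Build the Grundy sequence for pile B with g(k) = mex{g(k−s) : s ∈ {4, 5}, s ≤ k}:
g(0) = mex{} = 0
g(1) = mex{} = 0
g(2) = mex{} = 0
g(3) = mex{} = 0
g(4) = mex{0} = 1
g(5) = mex{0} = 1
g(6) = mex{0} = 1
g(7) = mex{0} = 1
So g(7) = 1.
Pile C is a plain Nim pile of size 3, so its Grundy value is 3.
The value of a disjunctive sum is the nim-sum of the parts.
Combined value = 1 XOR 1 XOR 3 = 3.

3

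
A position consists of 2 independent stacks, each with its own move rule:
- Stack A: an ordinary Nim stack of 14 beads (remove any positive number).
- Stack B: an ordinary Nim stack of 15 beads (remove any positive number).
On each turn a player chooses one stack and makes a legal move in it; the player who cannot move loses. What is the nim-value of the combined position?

1

Stack A is a plain Nim stack of size 14, so its Grundy value is 14.
Stack B is a plain Nim stack of size 15, so its Grundy value is 15.
The value of a disjunctive sum is the nim-sum of the parts.
Combined value = 14 ⊕ 15 = 1.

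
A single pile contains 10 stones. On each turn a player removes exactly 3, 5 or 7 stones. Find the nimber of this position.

Compute g(0), g(1), … for moves {3, 5, 7}:
k:     0  1  2  3  4  5  6  7  8  9 10
g(k):  0  0  0  1  1  1  2  2  2  3  0
So g(10) = 0.

0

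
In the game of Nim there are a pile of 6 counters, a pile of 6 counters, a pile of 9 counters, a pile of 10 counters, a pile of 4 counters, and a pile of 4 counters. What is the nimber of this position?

3

Bitwise XOR of the heap sizes:
  0110  (6)
  0110  (6)
  1001  (9)
  1010  (10)
  0100  (4)
  0100  (4)
  ----
  0011  (3)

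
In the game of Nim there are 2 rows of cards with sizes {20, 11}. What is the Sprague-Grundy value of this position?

31

Compute the nim-sum pairwise:
20 XOR 11 = 31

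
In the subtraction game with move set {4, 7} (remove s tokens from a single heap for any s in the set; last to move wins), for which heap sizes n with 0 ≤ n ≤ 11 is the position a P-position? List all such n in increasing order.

Grundy values for subtraction set {4, 7}:
g(0) = mex{} = 0
g(1) = mex{} = 0
g(2) = mex{} = 0
g(3) = mex{} = 0
g(4) = mex{0} = 1
g(5) = mex{0} = 1
g(6) = mex{0} = 1
g(7) = mex{0} = 1
g(8) = mex{0,1} = 2
g(9) = mex{0,1} = 2
g(10) = mex{0,1} = 2
g(11) = mex{1} = 0
The P-positions (g = 0) in 0..11 are 0, 1, 2, 3, 11.

0, 1, 2, 3, 11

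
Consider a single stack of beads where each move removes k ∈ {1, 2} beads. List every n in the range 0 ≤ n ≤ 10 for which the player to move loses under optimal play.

0, 3, 6, 9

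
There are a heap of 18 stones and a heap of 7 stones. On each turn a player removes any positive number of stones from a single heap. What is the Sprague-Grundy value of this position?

21

Write each in binary and XOR column by column:
  10010  (18)
  00111  (7)
  -----
  10101  (21)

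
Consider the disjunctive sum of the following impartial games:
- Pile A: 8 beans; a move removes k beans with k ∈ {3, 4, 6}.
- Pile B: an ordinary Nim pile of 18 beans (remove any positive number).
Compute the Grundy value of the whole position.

16

Build the Grundy sequence for pile A with g(k) = mex{g(k−s) : s ∈ {3, 4, 6}, s ≤ k}:
k:     0  1  2  3  4  5  6  7  8
g(k):  0  0  0  1  1  1  2  2  2
So g(8) = 2.
Pile B is a plain Nim pile of size 18, so its Grundy value is 18.
By the Sprague-Grundy theorem, the Grundy value of a sum of independent games is the XOR of the component values.
Combined value = 2 XOR 18 = 16.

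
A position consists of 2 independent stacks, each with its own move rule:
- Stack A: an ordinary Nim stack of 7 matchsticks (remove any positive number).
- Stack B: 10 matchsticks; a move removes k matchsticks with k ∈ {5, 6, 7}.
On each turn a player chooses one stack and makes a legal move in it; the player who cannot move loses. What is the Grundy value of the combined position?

Stack A is a plain Nim stack of size 7, so its Grundy value is 7.
For stack B, compute g(0), g(1), … with moves {5, 6, 7}:
k:     0  1  2  3  4  5  6  7  8  9 10
g(k):  0  0  0  0  0  1  1  1  1  1  2
So g(10) = 2.
The value of a disjunctive sum is the nim-sum of the parts.
Combined value = 7 XOR 2 = 5.

5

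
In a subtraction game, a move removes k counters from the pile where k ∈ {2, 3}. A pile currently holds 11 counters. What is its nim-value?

Compute g(0), g(1), … for moves {2, 3}:
k:     0  1  2  3  4  5  6  7  8  9 10 11
g(k):  0  0  1  1  2  0  0  1  1  2  0  0
So g(11) = 0.

0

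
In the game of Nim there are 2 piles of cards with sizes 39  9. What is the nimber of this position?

Nim-sum: 39 ^ 9 = 46.

46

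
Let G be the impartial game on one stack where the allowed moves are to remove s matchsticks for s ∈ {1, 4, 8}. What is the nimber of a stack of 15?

1

Compute g(0), g(1), … for moves {1, 4, 8}:
k:     0  1  2  3  4  5  6  7  8  9 10 11 12 13 14 15
g(k):  0  1  0  1  2  0  1  0  1  2  3  2  0  1  0  1
So g(15) = 1.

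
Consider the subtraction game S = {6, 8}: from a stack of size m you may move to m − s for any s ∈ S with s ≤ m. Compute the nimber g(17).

0

Build the Grundy sequence with g(k) = mex{g(k−s) : s ∈ {6, 8}, s ≤ k}:
k:     0  1  2  3  4  5  6  7  8  9 10 11 12 13 14 15 16 17
g(k):  0  0  0  0  0  0  1  1  1  1  1  1  2  2  0  0  0  0
So g(17) = 0.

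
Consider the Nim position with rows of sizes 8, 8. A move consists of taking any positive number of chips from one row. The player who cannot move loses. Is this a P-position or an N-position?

P-position

Compute the nim-sum pairwise:
8 ^ 8 = 0
The nim-sum is 0, so this is a P-position: the player to move is in a losing position under optimal play.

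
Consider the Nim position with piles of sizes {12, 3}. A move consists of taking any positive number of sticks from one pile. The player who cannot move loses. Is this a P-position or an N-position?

Compute the nim-sum pairwise:
12 XOR 3 = 15
The nim-sum is 15 ≠ 0, so this is an N-position: the player to move can win.

N-position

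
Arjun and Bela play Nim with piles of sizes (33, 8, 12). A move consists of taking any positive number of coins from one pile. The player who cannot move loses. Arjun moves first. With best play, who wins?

Arjun wins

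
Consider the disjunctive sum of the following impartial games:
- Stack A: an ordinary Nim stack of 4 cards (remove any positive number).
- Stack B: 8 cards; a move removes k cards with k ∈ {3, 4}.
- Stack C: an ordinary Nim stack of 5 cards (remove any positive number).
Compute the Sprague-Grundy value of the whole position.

1

Stack A is a plain Nim stack of size 4, so its Grundy value is 4.
Build the Grundy sequence for stack B with g(k) = mex{g(k−s) : s ∈ {3, 4}, s ≤ k}:
k:     0  1  2  3  4  5  6  7  8
g(k):  0  0  0  1  1  1  2  0  0
So g(8) = 0.
Stack C is a plain Nim stack of size 5, so its Grundy value is 5.
By the Sprague-Grundy theorem, the Grundy value of a sum of independent games is the XOR of the component values.
Combined value = 4 XOR 0 XOR 5 = 1.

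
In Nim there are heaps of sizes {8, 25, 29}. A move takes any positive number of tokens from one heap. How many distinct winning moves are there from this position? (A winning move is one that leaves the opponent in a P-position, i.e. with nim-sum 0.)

3

Write each in binary and XOR column by column:
  01000  (8)
  11001  (25)
  11101  (29)
  -----
  01100  (12)
The overall nim-sum is X = 12. A heap of size p has a winning move iff p XOR X < p (reduce it to p XOR X).
  8: 8 XOR 12 = 4 < 8 — winning move (to 4).
  25: 25 XOR 12 = 21 < 25 — winning move (to 21).
  29: 29 XOR 12 = 17 < 29 — winning move (to 17).
That gives 3 winning moves.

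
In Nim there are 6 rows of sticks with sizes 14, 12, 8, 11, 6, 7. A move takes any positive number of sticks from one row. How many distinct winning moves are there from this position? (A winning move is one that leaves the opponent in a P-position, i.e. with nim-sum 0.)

Write each in binary and XOR column by column:
  1110  (14)
  1100  (12)
  1000  (8)
  1011  (11)
  0110  (6)
  0111  (7)
  ----
  0000  (0)
The nim-sum is already 0, so every move leaves a nonzero nim-sum — there are no winning moves.

0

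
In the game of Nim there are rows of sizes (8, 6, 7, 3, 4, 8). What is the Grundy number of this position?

6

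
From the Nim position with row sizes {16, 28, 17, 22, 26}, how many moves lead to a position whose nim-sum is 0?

Write each in binary and XOR column by column:
  10000  (16)
  11100  (28)
  10001  (17)
  10110  (22)
  11010  (26)
  -----
  10001  (17)
The overall nim-sum is X = 17. A row of size p has a winning move iff p XOR X < p (reduce it to p XOR X).
  16: 16 XOR 17 = 1 < 16 — winning move (to 1).
  28: 28 XOR 17 = 13 < 28 — winning move (to 13).
  17: 17 XOR 17 = 0 < 17 — winning move (to 0).
  22: 22 XOR 17 = 7 < 22 — winning move (to 7).
  26: 26 XOR 17 = 11 < 26 — winning move (to 11).
That gives 5 winning moves.

5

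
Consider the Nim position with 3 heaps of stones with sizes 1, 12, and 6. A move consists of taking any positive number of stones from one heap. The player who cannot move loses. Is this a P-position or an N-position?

In binary:
  0001  (1)
  1100  (12)
  0110  (6)
  ----
  1011  (11)
The nim-sum is 11 ≠ 0, so this is an N-position: the player to move can win.

N-position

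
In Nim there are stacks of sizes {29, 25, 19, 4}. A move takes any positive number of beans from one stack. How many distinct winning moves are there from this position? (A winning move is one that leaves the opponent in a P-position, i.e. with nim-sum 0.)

Nim-sum: 29 ^ 25 ^ 19 ^ 4 = 19.
The overall nim-sum is X = 19. A stack of size p has a winning move iff p XOR X < p (reduce it to p XOR X).
  29: 29 XOR 19 = 14 < 29 — winning move (to 14).
  25: 25 XOR 19 = 10 < 25 — winning move (to 10).
  19: 19 XOR 19 = 0 < 19 — winning move (to 0).
  4: 4 XOR 19 = 23 ≥ 4 — no move.
That gives 3 winning moves.

3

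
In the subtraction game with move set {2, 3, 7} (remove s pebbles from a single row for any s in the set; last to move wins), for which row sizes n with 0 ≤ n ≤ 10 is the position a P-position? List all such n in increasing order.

0, 1, 5, 6, 10

Compute g(0), g(1), … for moves {2, 3, 7}:
g(0) = mex{} = 0
g(1) = mex{} = 0
g(2) = mex{0} = 1
g(3) = mex{0} = 1
g(4) = mex{0,1} = 2
g(5) = mex{1} = 0
g(6) = mex{1,2} = 0
g(7) = mex{0,2} = 1
g(8) = mex{0} = 1
g(9) = mex{0,1} = 2
g(10) = mex{1} = 0
The P-positions (g = 0) in 0..10 are 0, 1, 5, 6, 10.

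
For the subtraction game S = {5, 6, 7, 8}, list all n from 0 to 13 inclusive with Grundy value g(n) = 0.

0, 1, 2, 3, 4, 13

Compute g(0), g(1), … for moves {5, 6, 7, 8}:
g(0) = mex{} = 0
g(1) = mex{} = 0
g(2) = mex{} = 0
g(3) = mex{} = 0
g(4) = mex{} = 0
g(5) = mex{0} = 1
g(6) = mex{0} = 1
g(7) = mex{0} = 1
g(8) = mex{0} = 1
g(9) = mex{0} = 1
g(10) = mex{0,1} = 2
g(11) = mex{0,1} = 2
g(12) = mex{0,1} = 2
g(13) = mex{1} = 0
The P-positions (g = 0) in 0..13 are 0, 1, 2, 3, 4, 13.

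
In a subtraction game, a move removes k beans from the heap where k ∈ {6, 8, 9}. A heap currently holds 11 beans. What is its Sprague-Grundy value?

1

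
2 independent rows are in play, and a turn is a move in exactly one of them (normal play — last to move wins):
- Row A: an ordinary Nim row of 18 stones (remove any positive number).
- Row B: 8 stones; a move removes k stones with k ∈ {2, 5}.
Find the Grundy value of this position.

Row A is a plain Nim row of size 18, so its Grundy value is 18.
Build the Grundy sequence for row B with g(k) = mex{g(k−s) : s ∈ {2, 5}, s ≤ k}:
g(0) = mex{} = 0
g(1) = mex{} = 0
g(2) = mex{0} = 1
g(3) = mex{0} = 1
g(4) = mex{1} = 0
g(5) = mex{0,1} = 2
g(6) = mex{0} = 1
g(7) = mex{1,2} = 0
g(8) = mex{1} = 0
So g(8) = 0.
The value of a disjunctive sum is the nim-sum of the parts.
Combined value = 18 ⊕ 0 = 18.

18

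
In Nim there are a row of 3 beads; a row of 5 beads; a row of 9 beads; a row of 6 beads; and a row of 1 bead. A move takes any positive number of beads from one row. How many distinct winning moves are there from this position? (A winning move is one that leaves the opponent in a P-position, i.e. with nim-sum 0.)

Compute the nim-sum pairwise:
3 XOR 5 = 6
6 XOR 9 = 15
15 XOR 6 = 9
9 XOR 1 = 8
The overall nim-sum is X = 8. A row of size p has a winning move iff p XOR X < p (reduce it to p XOR X).
  3: 3 XOR 8 = 11 ≥ 3 — no move.
  5: 5 XOR 8 = 13 ≥ 5 — no move.
  9: 9 XOR 8 = 1 < 9 — winning move (to 1).
  6: 6 XOR 8 = 14 ≥ 6 — no move.
  1: 1 XOR 8 = 9 ≥ 1 — no move.
That gives 1 winning move.

1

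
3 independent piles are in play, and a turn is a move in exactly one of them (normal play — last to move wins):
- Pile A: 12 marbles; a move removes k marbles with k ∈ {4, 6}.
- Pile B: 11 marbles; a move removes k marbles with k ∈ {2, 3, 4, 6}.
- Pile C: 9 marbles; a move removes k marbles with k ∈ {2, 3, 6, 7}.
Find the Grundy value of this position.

For pile A, compute g(0), g(1), … with moves {4, 6}:
k:     0  1  2  3  4  5  6  7  8  9 10 11 12
g(k):  0  0  0  0  1  1  1  1  2  2  0  0  0
So g(12) = 0.
Build the Grundy sequence for pile B with g(k) = mex{g(k−s) : s ∈ {2, 3, 4, 6}, s ≤ k}:
k:     0  1  2  3  4  5  6  7  8  9 10 11
g(k):  0  0  1  1  2  2  3  3  0  0  1  1
So g(11) = 1.
For pile C, compute g(0), g(1), … with moves {2, 3, 6, 7}:
k:     0  1  2  3  4  5  6  7  8  9
g(k):  0  0  1  1  2  0  3  1  2  0
So g(9) = 0.
By the Sprague-Grundy theorem, the Grundy value of a sum of independent games is the XOR of the component values.
Combined value = 0 XOR 1 XOR 0 = 1.

1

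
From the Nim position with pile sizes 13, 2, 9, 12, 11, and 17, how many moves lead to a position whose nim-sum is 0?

Nim-sum: 13 ⊕ 2 ⊕ 9 ⊕ 12 ⊕ 11 ⊕ 17 = 16.
The overall nim-sum is X = 16. A pile of size p has a winning move iff p XOR X < p (reduce it to p XOR X).
  13: 13 XOR 16 = 29 ≥ 13 — no move.
  2: 2 XOR 16 = 18 ≥ 2 — no move.
  9: 9 XOR 16 = 25 ≥ 9 — no move.
  12: 12 XOR 16 = 28 ≥ 12 — no move.
  11: 11 XOR 16 = 27 ≥ 11 — no move.
  17: 17 XOR 16 = 1 < 17 — winning move (to 1).
That gives 1 winning move.

1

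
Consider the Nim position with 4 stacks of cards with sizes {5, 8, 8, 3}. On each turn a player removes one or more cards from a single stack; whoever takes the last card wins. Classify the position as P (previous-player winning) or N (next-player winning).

Nim-sum: 5 ^ 8 ^ 8 ^ 3 = 6.
The nim-sum is 6 ≠ 0, so this is an N-position: the player to move can win.

N-position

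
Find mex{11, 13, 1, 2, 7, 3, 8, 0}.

4

The values 0, 1, 2, 3 are all present; 4 is the first non-negative integer missing from the set.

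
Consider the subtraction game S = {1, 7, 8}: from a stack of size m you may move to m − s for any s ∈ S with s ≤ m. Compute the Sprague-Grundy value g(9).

Grundy values for subtraction set {1, 7, 8}:
k:     0  1  2  3  4  5  6  7  8  9
g(k):  0  1  0  1  0  1  0  1  2  3
So g(9) = 3.

3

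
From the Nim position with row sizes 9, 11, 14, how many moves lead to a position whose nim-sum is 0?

Write each in binary and XOR column by column:
  1001  (9)
  1011  (11)
  1110  (14)
  ----
  1100  (12)
The overall nim-sum is X = 12. A row of size p has a winning move iff p XOR X < p (reduce it to p XOR X).
  9: 9 XOR 12 = 5 < 9 — winning move (to 5).
  11: 11 XOR 12 = 7 < 11 — winning move (to 7).
  14: 14 XOR 12 = 2 < 14 — winning move (to 2).
That gives 3 winning moves.

3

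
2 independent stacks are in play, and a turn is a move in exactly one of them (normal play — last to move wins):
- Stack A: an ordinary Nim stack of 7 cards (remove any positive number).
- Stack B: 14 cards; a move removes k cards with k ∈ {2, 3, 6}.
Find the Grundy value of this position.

7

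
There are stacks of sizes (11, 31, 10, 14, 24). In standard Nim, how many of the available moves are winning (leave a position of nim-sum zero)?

5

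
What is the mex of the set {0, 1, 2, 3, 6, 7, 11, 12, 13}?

4

The values 0, 1, 2, 3 are all present; 4 is the first non-negative integer missing from the set.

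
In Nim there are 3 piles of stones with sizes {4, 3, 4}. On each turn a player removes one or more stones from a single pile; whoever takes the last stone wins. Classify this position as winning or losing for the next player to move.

Winning position

Compute the nim-sum pairwise:
4 ⊕ 3 = 7
7 ⊕ 4 = 3
The nim-sum is 3 ≠ 0, so this is an N-position: the player to move can win.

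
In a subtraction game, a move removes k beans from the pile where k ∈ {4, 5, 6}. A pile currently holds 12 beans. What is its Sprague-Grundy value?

0

Grundy values for subtraction set {4, 5, 6}:
k:     0  1  2  3  4  5  6  7  8  9 10 11 12
g(k):  0  0  0  0  1  1  1  1  2  2  0  0  0
So g(12) = 0.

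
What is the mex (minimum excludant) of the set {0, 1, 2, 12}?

3

The values 0, 1, 2 are all present; 3 is the first non-negative integer missing from the set.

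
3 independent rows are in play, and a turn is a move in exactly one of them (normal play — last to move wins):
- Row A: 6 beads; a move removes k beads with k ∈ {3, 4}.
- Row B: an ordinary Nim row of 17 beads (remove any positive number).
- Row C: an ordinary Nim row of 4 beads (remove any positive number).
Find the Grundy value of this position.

Build the Grundy sequence for row A with g(k) = mex{g(k−s) : s ∈ {3, 4}, s ≤ k}:
g(0) = mex{} = 0
g(1) = mex{} = 0
g(2) = mex{} = 0
g(3) = mex{0} = 1
g(4) = mex{0} = 1
g(5) = mex{0} = 1
g(6) = mex{0,1} = 2
So g(6) = 2.
Row B is a plain Nim row of size 17, so its Grundy value is 17.
Row C is a plain Nim row of size 4, so its Grundy value is 4.
The value of a disjunctive sum is the nim-sum of the parts.
Combined value = 2 ⊕ 17 ⊕ 4 = 23.

23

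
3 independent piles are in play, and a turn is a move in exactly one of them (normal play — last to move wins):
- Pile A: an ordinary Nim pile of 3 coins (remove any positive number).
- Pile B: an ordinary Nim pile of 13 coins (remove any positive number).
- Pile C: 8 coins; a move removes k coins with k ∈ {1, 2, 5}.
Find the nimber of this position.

12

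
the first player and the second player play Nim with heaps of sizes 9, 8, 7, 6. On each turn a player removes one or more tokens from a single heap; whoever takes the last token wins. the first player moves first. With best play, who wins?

the second player wins

Write each in binary and XOR column by column:
  1001  (9)
  1000  (8)
  0111  (7)
  0110  (6)
  ----
  0000  (0)
The nim-sum is 0, so this is a P-position: the player to move is in a losing position under optimal play; the first player is about to move from it and so loses — the second player wins.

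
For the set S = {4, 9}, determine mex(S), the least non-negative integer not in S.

0

0 is not in the set, so the mex is 0.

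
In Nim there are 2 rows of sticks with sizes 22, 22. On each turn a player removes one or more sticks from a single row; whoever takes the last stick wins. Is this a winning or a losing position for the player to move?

Write each in binary and XOR column by column:
  10110  (22)
  10110  (22)
  -----
  00000  (0)
The nim-sum is 0, so this is a P-position: the player to move is in a losing position under optimal play.

Losing position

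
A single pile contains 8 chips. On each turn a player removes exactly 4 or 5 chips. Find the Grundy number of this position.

2

Compute g(0), g(1), … for moves {4, 5}:
g(0) = mex{} = 0
g(1) = mex{} = 0
g(2) = mex{} = 0
g(3) = mex{} = 0
g(4) = mex{0} = 1
g(5) = mex{0} = 1
g(6) = mex{0} = 1
g(7) = mex{0} = 1
g(8) = mex{0,1} = 2
So g(8) = 2.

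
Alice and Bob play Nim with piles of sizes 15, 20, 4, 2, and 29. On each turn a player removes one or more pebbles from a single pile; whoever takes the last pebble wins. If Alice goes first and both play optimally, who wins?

Write each in binary and XOR column by column:
  01111  (15)
  10100  (20)
  00100  (4)
  00010  (2)
  11101  (29)
  -----
  00000  (0)
The nim-sum is 0, so this is a P-position: the player to move is in a losing position under optimal play; Alice is about to move from it and so loses — Bob wins.

Bob wins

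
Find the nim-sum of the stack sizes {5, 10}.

Nim-sum: 5 ^ 10 = 15.

15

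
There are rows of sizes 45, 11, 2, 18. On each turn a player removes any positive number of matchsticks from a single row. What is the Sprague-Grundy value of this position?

54

Nim-sum: 45 ⊕ 11 ⊕ 2 ⊕ 18 = 54.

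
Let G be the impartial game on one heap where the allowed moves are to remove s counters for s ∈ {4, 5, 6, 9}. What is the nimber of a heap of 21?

2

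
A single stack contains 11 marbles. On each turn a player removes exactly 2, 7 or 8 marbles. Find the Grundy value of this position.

3

Grundy values for subtraction set {2, 7, 8}:
k:     0  1  2  3  4  5  6  7  8  9 10 11
g(k):  0  0  1  1  0  0  1  1  2  2  0  3
So g(11) = 3.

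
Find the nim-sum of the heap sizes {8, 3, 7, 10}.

6

Bitwise XOR of the heap sizes:
  1000  (8)
  0011  (3)
  0111  (7)
  1010  (10)
  ----
  0110  (6)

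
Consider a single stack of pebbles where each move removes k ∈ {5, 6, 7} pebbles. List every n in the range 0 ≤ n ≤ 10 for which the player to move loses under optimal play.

0, 1, 2, 3, 4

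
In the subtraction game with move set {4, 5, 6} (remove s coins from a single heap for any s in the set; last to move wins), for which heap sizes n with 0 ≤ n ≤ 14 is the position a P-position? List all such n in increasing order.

Grundy values for subtraction set {4, 5, 6}:
g(0) = mex{} = 0
g(1) = mex{} = 0
g(2) = mex{} = 0
g(3) = mex{} = 0
g(4) = mex{0} = 1
g(5) = mex{0} = 1
g(6) = mex{0} = 1
g(7) = mex{0} = 1
g(8) = mex{0,1} = 2
g(9) = mex{0,1} = 2
g(10) = mex{1} = 0
g(11) = mex{1} = 0
g(12) = mex{1,2} = 0
g(13) = mex{1,2} = 0
g(14) = mex{0,2} = 1
The P-positions (g = 0) in 0..14 are 0, 1, 2, 3, 10, 11, 12, 13.

0, 1, 2, 3, 10, 11, 12, 13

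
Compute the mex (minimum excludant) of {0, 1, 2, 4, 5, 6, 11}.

The values 0, 1, 2 are all present; 3 is the first non-negative integer missing from the set.

3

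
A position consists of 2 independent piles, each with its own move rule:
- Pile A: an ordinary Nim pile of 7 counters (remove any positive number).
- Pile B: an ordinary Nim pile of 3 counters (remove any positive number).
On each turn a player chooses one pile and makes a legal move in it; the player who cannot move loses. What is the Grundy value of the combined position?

Pile A is a plain Nim pile of size 7, so its Grundy value is 7.
Pile B is a plain Nim pile of size 3, so its Grundy value is 3.
By the Sprague-Grundy theorem, the Grundy value of a sum of independent games is the XOR of the component values.
Combined value = 7 XOR 3 = 4.

4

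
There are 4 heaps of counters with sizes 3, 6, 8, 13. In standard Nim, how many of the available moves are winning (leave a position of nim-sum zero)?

0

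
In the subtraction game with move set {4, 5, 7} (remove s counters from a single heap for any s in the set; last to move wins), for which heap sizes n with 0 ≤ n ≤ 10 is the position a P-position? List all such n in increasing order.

0, 1, 2, 3

Grundy values for subtraction set {4, 5, 7}:
g(0) = mex{} = 0
g(1) = mex{} = 0
g(2) = mex{} = 0
g(3) = mex{} = 0
g(4) = mex{0} = 1
g(5) = mex{0} = 1
g(6) = mex{0} = 1
g(7) = mex{0} = 1
g(8) = mex{0,1} = 2
g(9) = mex{0,1} = 2
g(10) = mex{0,1} = 2
The P-positions (g = 0) in 0..10 are 0, 1, 2, 3.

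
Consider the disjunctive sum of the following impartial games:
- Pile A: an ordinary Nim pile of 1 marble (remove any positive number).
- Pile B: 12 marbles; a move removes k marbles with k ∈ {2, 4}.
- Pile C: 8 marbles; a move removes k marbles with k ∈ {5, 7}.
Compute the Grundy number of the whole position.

Pile A is a plain Nim pile of size 1, so its Grundy value is 1.
Build the Grundy sequence for pile B with g(k) = mex{g(k−s) : s ∈ {2, 4}, s ≤ k}:
g(0) = mex{} = 0
g(1) = mex{} = 0
g(2) = mex{0} = 1
g(3) = mex{0} = 1
g(4) = mex{0,1} = 2
g(5) = mex{0,1} = 2
g(6) = mex{1,2} = 0
g(7) = mex{1,2} = 0
g(8) = mex{0,2} = 1
g(9) = mex{0,2} = 1
g(10) = mex{0,1} = 2
g(11) = mex{0,1} = 2
g(12) = mex{1,2} = 0
So g(12) = 0.
Grundy values for pile C (subtraction set {5, 7}):
g(0) = mex{} = 0
g(1) = mex{} = 0
g(2) = mex{} = 0
g(3) = mex{} = 0
g(4) = mex{} = 0
g(5) = mex{0} = 1
g(6) = mex{0} = 1
g(7) = mex{0} = 1
g(8) = mex{0} = 1
So g(8) = 1.
By the Sprague-Grundy theorem, the Grundy value of a sum of independent games is the XOR of the component values.
Combined value = 1 XOR 0 XOR 1 = 0.

0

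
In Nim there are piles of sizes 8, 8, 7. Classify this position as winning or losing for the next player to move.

Winning position

Compute the nim-sum pairwise:
8 ⊕ 8 = 0
0 ⊕ 7 = 7
The nim-sum is 7 ≠ 0, so this is an N-position: the player to move can win.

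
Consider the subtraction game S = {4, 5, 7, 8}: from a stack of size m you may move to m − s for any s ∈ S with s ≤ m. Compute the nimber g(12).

0

Grundy values for subtraction set {4, 5, 7, 8}:
k:     0  1  2  3  4  5  6  7  8  9 10 11 12
g(k):  0  0  0  0  1  1  1  1  2  2  2  2  0
So g(12) = 0.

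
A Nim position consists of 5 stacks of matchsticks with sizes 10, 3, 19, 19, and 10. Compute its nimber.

Nim-sum: 10 XOR 3 XOR 19 XOR 19 XOR 10 = 3.

3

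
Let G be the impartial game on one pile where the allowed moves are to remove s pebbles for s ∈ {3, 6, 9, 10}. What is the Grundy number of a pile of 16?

1

Build the Grundy sequence with g(k) = mex{g(k−s) : s ∈ {3, 6, 9, 10}, s ≤ k}:
k:     0  1  2  3  4  5  6  7  8  9 10 11 12 13 14 15 16
g(k):  0  0  0  1  1  1  2  2  2  3  3  3  4  0  0  0  1
So g(16) = 1.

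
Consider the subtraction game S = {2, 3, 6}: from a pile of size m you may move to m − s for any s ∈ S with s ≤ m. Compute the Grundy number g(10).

0

Grundy values for subtraction set {2, 3, 6}:
k:     0  1  2  3  4  5  6  7  8  9 10
g(k):  0  0  1  1  2  0  3  1  2  0  0
So g(10) = 0.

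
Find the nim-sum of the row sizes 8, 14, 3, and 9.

Nim-sum: 8 ^ 14 ^ 3 ^ 9 = 12.

12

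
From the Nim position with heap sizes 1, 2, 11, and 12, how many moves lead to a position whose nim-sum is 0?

1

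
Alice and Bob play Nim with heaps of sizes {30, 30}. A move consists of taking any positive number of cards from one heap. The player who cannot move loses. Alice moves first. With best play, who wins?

Compute the nim-sum pairwise:
30 ⊕ 30 = 0
The nim-sum is 0, so this is a P-position: the player to move is in a losing position under optimal play; Alice is about to move from it and so loses — Bob wins.

Bob wins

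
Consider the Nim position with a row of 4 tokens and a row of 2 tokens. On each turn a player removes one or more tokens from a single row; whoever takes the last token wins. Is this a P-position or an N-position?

Nim-sum: 4 ⊕ 2 = 6.
The nim-sum is 6 ≠ 0, so this is an N-position: the player to move can win.

N-position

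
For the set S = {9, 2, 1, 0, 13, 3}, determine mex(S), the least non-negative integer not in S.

The values 0, 1, 2, 3 are all present; 4 is the first non-negative integer missing from the set.

4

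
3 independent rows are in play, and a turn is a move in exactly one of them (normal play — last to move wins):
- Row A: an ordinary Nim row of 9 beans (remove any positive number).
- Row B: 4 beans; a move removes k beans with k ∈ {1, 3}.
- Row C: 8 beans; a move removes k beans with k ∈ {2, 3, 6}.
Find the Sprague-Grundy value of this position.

11

Row A is a plain Nim row of size 9, so its Grundy value is 9.
For row B, compute g(0), g(1), … with moves {1, 3}:
g(0) = mex{} = 0
g(1) = mex{0} = 1
g(2) = mex{1} = 0
g(3) = mex{0} = 1
g(4) = mex{1} = 0
So g(4) = 0.
Build the Grundy sequence for row C with g(k) = mex{g(k−s) : s ∈ {2, 3, 6}, s ≤ k}:
k:     0  1  2  3  4  5  6  7  8
g(k):  0  0  1  1  2  0  3  1  2
So g(8) = 2.
The value of a disjunctive sum is the nim-sum of the parts.
Combined value = 9 ⊕ 0 ⊕ 2 = 11.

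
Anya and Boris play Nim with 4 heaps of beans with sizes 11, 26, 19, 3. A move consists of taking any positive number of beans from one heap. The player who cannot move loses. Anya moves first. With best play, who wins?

Compute the nim-sum pairwise:
11 XOR 26 = 17
17 XOR 19 = 2
2 XOR 3 = 1
The nim-sum is 1 ≠ 0, so this is an N-position: the player to move can win; Anya has a winning move.

Anya wins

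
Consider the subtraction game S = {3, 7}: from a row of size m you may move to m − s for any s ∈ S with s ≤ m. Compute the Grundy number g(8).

Build the Grundy sequence with g(k) = mex{g(k−s) : s ∈ {3, 7}, s ≤ k}:
g(0) = mex{} = 0
g(1) = mex{} = 0
g(2) = mex{} = 0
g(3) = mex{0} = 1
g(4) = mex{0} = 1
g(5) = mex{0} = 1
g(6) = mex{1} = 0
g(7) = mex{0,1} = 2
g(8) = mex{0,1} = 2
So g(8) = 2.

2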